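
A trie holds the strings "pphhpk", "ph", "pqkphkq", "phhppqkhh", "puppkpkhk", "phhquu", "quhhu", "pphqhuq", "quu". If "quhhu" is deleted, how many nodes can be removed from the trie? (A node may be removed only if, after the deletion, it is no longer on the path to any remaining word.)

Walk "quhhu" from the leaf back toward the root, removing each node that no remaining word uses.
The suffix "hhu" (3 nodes) is used only by "quhhu"; the node for "qu" still has the child "u", so pruning stops there.
Nodes removed: 3

3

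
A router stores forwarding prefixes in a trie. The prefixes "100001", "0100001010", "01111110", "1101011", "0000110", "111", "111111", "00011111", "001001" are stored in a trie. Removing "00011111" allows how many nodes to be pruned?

After clearing the end-marker at "00011111", prune upward until reaching a node still needed by another word.
The suffix "11111" (5 nodes) is used only by "00011111"; the node for "000" still has the child "0", so pruning stops there.
Nodes removed: 5

5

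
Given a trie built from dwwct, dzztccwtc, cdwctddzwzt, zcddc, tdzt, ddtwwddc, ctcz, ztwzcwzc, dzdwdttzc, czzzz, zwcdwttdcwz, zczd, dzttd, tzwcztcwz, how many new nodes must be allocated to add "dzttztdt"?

4

The longest prefix of "dzttztdt" already in the trie is "dztt" (length 4).
So 8 − 4 = 4 new nodes.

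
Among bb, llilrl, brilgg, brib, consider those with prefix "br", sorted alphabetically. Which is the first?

brib

Filter for "br…" and sort: "brib", "brilgg"
The 1st is brib.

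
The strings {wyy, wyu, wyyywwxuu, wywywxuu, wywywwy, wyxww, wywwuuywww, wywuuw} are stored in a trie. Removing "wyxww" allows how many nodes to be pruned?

Walk "wyxww" from the leaf back toward the root, removing each node that no remaining word uses.
The suffix "xww" (3 nodes) is used only by "wyxww"; the node for "wy" still has the child "y", so pruning stops there.
Nodes removed: 3

3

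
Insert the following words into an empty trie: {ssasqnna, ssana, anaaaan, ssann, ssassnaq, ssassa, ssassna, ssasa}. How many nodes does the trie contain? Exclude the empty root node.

24

Count nodes per top-level branch (shared prefixes stored once):
  'a'-branch (anaaaan): 7 nodes
  's'-branch (ssana, ssann, ssasa, ssasqnna, ssassa, ssassna, ssassnaq): 17 nodes
Sum: 24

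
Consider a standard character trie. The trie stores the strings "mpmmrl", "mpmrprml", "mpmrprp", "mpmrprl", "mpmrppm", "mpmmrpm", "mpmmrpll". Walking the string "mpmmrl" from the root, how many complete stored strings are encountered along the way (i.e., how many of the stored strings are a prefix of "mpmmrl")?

1

Walk "mpmmrl" from the root; an end-of-word marker is hit whenever a stored word is a prefix of "mpmmrl".
Prefixes of the query that are stored words: "mpmmrl"
Count: 1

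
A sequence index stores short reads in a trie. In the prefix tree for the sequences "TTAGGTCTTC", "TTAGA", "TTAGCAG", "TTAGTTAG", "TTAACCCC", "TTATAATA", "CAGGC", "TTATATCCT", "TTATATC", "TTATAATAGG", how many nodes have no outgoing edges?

Leaves are exactly the stored words that no other stored word extends.
Those words: "CAGGC", "TTAACCCC", "TTAGA", "TTAGCAG", "TTAGGTCTTC", "TTAGTTAG", "TTATAATAGG", "TTATATCCT"
Leaf count: 8

8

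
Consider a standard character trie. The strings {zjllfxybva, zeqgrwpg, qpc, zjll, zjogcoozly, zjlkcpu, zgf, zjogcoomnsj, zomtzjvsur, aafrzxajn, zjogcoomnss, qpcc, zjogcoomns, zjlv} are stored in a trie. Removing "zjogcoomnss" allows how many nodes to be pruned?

Walk "zjogcoomnss" from the leaf back toward the root, removing each node that no remaining word uses.
The suffix "s" (1 node) is used only by "zjogcoomnss"; the node for "zjogcoomns" still has the child "j", so pruning stops there.
Nodes removed: 1

1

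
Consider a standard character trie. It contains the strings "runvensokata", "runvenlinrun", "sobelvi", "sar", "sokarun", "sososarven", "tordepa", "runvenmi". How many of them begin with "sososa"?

1

Traverse to the node for "sososa", then collect every word in that subtree.
Words under "sososa": sososarven
Count: 1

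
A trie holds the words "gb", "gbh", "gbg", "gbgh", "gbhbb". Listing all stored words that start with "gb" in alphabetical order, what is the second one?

DFS of the "gb" subtree visits, in order: "gb", "gbg", "gbgh", "gbh", "gbhbb"
The 2nd is gbg.

gbg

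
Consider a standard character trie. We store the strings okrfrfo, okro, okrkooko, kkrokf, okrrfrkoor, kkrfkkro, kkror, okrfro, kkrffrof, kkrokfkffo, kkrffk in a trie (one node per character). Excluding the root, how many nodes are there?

Count nodes per top-level branch (shared prefixes stored once):
  'k'-branch (kkrffk, kkrffrof, kkrfkkro, kkrokf, kkrokfkffo, kkror): 21 nodes
  'o'-branch (okrfrfo, okrfro, okrkooko, okro, okrrfrkoor): 21 nodes
Sum: 42

42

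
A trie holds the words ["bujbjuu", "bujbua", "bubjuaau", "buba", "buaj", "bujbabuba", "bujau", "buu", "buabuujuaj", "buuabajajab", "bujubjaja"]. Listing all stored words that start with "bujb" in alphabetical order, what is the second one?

Filter for "bujb…" and sort: "bujbabuba", "bujbjuu", "bujbua"
The 2nd is bujbjuu.

bujbjuu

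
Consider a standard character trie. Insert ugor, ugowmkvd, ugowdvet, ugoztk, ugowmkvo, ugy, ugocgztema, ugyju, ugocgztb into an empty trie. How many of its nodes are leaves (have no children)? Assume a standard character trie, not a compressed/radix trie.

8

A leaf is a node with no children — equivalently, the end of a word that is not a proper prefix of any other stored word.
Those words: "ugocgztb", "ugocgztema", "ugor", "ugowdvet", "ugowmkvd", "ugowmkvo", "ugoztk", "ugyju"
Leaf count: 8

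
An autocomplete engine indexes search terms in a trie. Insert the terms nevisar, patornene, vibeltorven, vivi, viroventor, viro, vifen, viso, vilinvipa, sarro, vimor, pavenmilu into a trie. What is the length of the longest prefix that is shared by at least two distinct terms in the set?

Look for the deepest trie node that still has at least two words in its subtree.
"viro" and "viroventor" agree on "viro" (4 characters) before diverging; nothing deeper is shared.
Longest shared-prefix length: 4

4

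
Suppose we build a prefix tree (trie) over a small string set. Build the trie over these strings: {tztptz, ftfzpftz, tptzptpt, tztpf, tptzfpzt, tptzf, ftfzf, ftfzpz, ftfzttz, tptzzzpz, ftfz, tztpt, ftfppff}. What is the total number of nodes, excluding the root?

39

Trie structure (* marks end of a word):
(root)
├─ f
│  └─ t
│     └─ f
│        ├─ p
│        │  └─ p
│        │     └─ f
│        │        └─ f *
│        └─ z *
│           ├─ f *
│           ├─ p
│           │  ├─ f
│           │  │  └─ t
│           │  │     └─ z *
│           │  └─ z *
│           └─ t
│              └─ t
│                 └─ z *
└─ t
   ├─ p
   │  └─ t
   │     └─ z
   │        ├─ f *
   │        │  └─ p
   │        │     └─ z
   │        │        └─ t *
   │        ├─ p
   │        │  └─ t
   │        │     └─ p
   │        │        └─ t *
   │        └─ z
   │           └─ z
   │              └─ p
   │                 └─ z *
   └─ z
      └─ t
         └─ p
            ├─ f *
            └─ t *
               └─ z *
Counting every labelled node above: 39.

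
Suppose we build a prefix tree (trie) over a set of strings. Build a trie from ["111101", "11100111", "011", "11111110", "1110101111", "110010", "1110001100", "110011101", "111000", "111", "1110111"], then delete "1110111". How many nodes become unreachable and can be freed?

2

After clearing the end-marker at "1110111", prune upward until reaching a node still needed by another word.
The suffix "11" (2 nodes) is used only by "1110111"; the node for "11101" still has the child "0", so pruning stops there.
Nodes removed: 2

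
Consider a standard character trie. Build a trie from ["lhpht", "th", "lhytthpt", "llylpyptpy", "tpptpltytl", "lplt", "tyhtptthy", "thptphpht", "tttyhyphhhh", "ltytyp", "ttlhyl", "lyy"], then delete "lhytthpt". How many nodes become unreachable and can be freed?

A node on "lhytthpt"'s path can go only if nothing else ends at it or branches off below it.
The suffix "ytthpt" (6 nodes) is used only by "lhytthpt"; the node for "lh" still has the child "p", so pruning stops there.
Nodes removed: 6

6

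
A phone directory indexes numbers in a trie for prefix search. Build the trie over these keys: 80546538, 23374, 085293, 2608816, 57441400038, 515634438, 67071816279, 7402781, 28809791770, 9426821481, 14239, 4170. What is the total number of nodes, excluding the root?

Count nodes per top-level branch (shared prefixes stored once):
  '0'-branch (085293): 6 nodes
  '1'-branch (14239): 5 nodes
  '2'-branch (23374, 2608816, 28809791770): 21 nodes
  '4'-branch (4170): 4 nodes
  '5'-branch (515634438, 57441400038): 19 nodes
  '6'-branch (67071816279): 11 nodes
  '7'-branch (7402781): 7 nodes
  '8'-branch (80546538): 8 nodes
  '9'-branch (9426821481): 10 nodes
Sum: 91

91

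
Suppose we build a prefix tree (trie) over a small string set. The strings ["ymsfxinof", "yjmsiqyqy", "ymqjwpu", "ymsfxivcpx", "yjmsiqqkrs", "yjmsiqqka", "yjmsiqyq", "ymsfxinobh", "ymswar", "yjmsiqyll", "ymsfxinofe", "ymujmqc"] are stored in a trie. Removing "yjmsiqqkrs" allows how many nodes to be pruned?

2

A node on "yjmsiqqkrs"'s path can go only if nothing else ends at it or branches off below it.
The suffix "rs" (2 nodes) is used only by "yjmsiqqkrs"; the node for "yjmsiqqk" still has the child "a", so pruning stops there.
Nodes removed: 2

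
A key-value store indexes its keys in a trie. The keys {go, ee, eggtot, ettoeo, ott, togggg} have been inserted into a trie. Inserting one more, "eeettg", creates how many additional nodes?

Walking "eeettg" from the root, the first 2 characters ("ee") follow existing edges; "e" is the first miss.
New nodes needed: |"eeettg"| − 2 = 6 − 2 = 4.

4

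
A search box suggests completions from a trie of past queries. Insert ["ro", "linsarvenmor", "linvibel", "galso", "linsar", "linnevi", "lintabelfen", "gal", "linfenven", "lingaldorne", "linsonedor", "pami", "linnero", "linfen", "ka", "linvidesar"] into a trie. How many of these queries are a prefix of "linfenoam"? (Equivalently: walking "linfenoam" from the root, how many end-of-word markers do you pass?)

1

Traverse "linfenoam" character by character; count nodes along the way that are marked as word ends.
Prefixes of the query that are stored words: "linfen"
Count: 1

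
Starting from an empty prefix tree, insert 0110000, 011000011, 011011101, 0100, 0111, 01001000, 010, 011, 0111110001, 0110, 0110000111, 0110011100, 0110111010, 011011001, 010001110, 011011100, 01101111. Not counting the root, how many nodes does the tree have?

44

For each word, the new-node count is its length minus the longest prefix already in the trie:
  "0110000" → 7 new (0, 1, 1, 0, 0, 0, 0)
  "011000011" → prefix "0110000" already present; 2 new (1, 1)
  "011011101" → prefix "0110" already present; 5 new (1, 1, 1, 0, 1)
  "0100" → prefix "01" already present; 2 new (0, 0)
  "0111" → prefix "011" already present; 1 new (1)
  "01001000" → prefix "0100" already present; 4 new (1, 0, 0, 0)
  "010" → prefix "010" already present; 0 new (none)
  "011" → prefix "011" already present; 0 new (none)
  "0111110001" → prefix "0111" already present; 6 new (1, 1, 0, 0, 0, 1)
  "0110" → prefix "0110" already present; 0 new (none)
  "0110000111" → prefix "011000011" already present; 1 new (1)
  "0110011100" → prefix "01100" already present; 5 new (1, 1, 1, 0, 0)
  "0110111010" → prefix "011011101" already present; 1 new (0)
  "011011001" → prefix "011011" already present; 3 new (0, 0, 1)
  "010001110" → prefix "0100" already present; 5 new (0, 1, 1, 1, 0)
  "011011100" → prefix "01101110" already present; 1 new (0)
  "01101111" → prefix "0110111" already present; 1 new (1)
Total nodes = 7 + 2 + 5 + 2 + 1 + 4 + 0 + 0 + 6 + 0 + 1 + 5 + 1 + 3 + 5 + 1 + 1 = 44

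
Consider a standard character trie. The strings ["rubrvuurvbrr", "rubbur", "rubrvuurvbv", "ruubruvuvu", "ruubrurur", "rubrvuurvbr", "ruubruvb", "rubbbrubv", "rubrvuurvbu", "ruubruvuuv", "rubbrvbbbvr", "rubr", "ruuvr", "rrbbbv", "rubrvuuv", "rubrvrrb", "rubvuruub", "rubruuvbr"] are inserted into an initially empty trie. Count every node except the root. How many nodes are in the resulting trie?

Insert word by word; a character creates a node only if that edge doesn't already exist:
  "rubrvuurvbrr" → 12 new (r, u, b, r, v, u, u, r, v, b, r, r)
  "rubbur" → prefix "rub" already present; 3 new (b, u, r)
  "rubrvuurvbv" → prefix "rubrvuurvb" already present; 1 new (v)
  "ruubruvuvu" → prefix "ru" already present; 8 new (u, b, r, u, v, u, v, u)
  "ruubrurur" → prefix "ruubru" already present; 3 new (r, u, r)
  "rubrvuurvbr" → prefix "rubrvuurvbr" already present; 0 new (none)
  "ruubruvb" → prefix "ruubruv" already present; 1 new (b)
  "rubbbrubv" → prefix "rubb" already present; 5 new (b, r, u, b, v)
  "rubrvuurvbu" → prefix "rubrvuurvb" already present; 1 new (u)
  "ruubruvuuv" → prefix "ruubruvu" already present; 2 new (u, v)
  "rubbrvbbbvr" → prefix "rubb" already present; 7 new (r, v, b, b, b, v, r)
  "rubr" → prefix "rubr" already present; 0 new (none)
  "ruuvr" → prefix "ruu" already present; 2 new (v, r)
  "rrbbbv" → prefix "r" already present; 5 new (r, b, b, b, v)
  "rubrvuuv" → prefix "rubrvuu" already present; 1 new (v)
  "rubrvrrb" → prefix "rubrv" already present; 3 new (r, r, b)
  "rubvuruub" → prefix "rub" already present; 6 new (v, u, r, u, u, b)
  "rubruuvbr" → prefix "rubr" already present; 5 new (u, u, v, b, r)
Total nodes = 12 + 3 + 1 + 8 + 3 + 0 + 1 + 5 + 1 + 2 + 7 + 0 + 2 + 5 + 1 + 3 + 6 + 5 = 65

65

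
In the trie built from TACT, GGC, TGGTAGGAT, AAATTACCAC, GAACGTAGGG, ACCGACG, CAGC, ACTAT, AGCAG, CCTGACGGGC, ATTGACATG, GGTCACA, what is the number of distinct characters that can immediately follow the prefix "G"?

Walk "G" from the root, arriving at one node.
Characters that immediately follow "G" among the stored strings: {A, G}.
That node has 2 child edges.

2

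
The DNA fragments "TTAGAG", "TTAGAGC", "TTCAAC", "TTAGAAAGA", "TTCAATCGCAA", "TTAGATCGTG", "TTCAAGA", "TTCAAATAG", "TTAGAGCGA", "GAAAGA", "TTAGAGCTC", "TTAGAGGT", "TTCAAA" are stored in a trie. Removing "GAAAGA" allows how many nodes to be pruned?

Walk "GAAAGA" from the leaf back toward the root, removing each node that no remaining word uses.
No other word shares any prefix with "GAAAGA", so all 6 of its nodes go.
Nodes removed: 6

6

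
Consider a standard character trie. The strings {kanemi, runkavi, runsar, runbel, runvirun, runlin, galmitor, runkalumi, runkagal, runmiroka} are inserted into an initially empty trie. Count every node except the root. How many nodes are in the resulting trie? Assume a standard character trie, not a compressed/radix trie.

48

Count nodes per top-level branch (shared prefixes stored once):
  'g'-branch (galmitor): 8 nodes
  'k'-branch (kanemi): 6 nodes
  'r'-branch (runbel, runkagal, runkalumi, runkavi, runlin, runmiroka, runsar, runvirun): 34 nodes
Sum: 48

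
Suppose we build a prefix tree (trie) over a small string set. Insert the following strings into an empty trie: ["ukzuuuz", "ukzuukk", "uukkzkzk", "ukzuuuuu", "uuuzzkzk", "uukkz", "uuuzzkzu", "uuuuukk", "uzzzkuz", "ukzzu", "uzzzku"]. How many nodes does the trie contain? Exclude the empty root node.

37

Insert word by word; a character creates a node only if that edge doesn't already exist:
  "ukzuuuz" → 7 new (u, k, z, u, u, u, z)
  "ukzuukk" → prefix "ukzuu" already present; 2 new (k, k)
  "uukkzkzk" → prefix "u" already present; 7 new (u, k, k, z, k, z, k)
  "ukzuuuuu" → prefix "ukzuuu" already present; 2 new (u, u)
  "uuuzzkzk" → prefix "uu" already present; 6 new (u, z, z, k, z, k)
  "uukkz" → prefix "uukkz" already present; 0 new (none)
  "uuuzzkzu" → prefix "uuuzzkz" already present; 1 new (u)
  "uuuuukk" → prefix "uuu" already present; 4 new (u, u, k, k)
  "uzzzkuz" → prefix "u" already present; 6 new (z, z, z, k, u, z)
  "ukzzu" → prefix "ukz" already present; 2 new (z, u)
  "uzzzku" → prefix "uzzzku" already present; 0 new (none)
Total nodes = 7 + 2 + 7 + 2 + 6 + 0 + 1 + 4 + 6 + 2 + 0 = 37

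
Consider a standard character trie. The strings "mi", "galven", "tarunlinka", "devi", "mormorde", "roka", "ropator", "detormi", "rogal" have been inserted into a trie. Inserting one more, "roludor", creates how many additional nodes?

5

The longest prefix of "roludor" already in the trie is "ro" (length 2).
Each of the 5 remaining characters creates one node.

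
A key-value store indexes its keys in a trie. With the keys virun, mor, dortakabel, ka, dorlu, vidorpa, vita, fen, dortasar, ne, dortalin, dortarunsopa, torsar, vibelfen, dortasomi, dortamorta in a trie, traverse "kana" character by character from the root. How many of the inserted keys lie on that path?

Walk "kana" from the root; an end-of-word marker is hit whenever a stored word is a prefix of "kana".
Prefixes of the query that are stored words: "ka"
Count: 1

1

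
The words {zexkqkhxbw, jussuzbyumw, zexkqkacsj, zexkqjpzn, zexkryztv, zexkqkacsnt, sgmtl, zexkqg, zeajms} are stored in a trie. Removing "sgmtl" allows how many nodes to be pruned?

5

After clearing the end-marker at "sgmtl", prune upward until reaching a node still needed by another word.
No other word shares any prefix with "sgmtl", so all 5 of its nodes go.
Nodes removed: 5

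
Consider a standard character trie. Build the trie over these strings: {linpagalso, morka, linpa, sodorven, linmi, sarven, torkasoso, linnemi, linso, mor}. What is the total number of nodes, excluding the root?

45

Trace insertions, counting only characters that open a new branch:
  "linpagalso" → 10 new (l, i, n, p, a, g, a, l, s, o)
  "morka" → 5 new (m, o, r, k, a)
  "linpa" → prefix "linpa" already present; 0 new (none)
  "sodorven" → 8 new (s, o, d, o, r, v, e, n)
  "linmi" → prefix "lin" already present; 2 new (m, i)
  "sarven" → prefix "s" already present; 5 new (a, r, v, e, n)
  "torkasoso" → 9 new (t, o, r, k, a, s, o, s, o)
  "linnemi" → prefix "lin" already present; 4 new (n, e, m, i)
  "linso" → prefix "lin" already present; 2 new (s, o)
  "mor" → prefix "mor" already present; 0 new (none)
Total nodes = 10 + 5 + 0 + 8 + 2 + 5 + 9 + 4 + 2 + 0 = 45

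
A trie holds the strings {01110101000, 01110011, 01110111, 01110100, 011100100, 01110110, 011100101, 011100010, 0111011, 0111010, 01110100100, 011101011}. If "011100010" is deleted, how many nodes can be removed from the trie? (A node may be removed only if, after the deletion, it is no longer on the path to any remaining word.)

3

Walk "011100010" from the leaf back toward the root, removing each node that no remaining word uses.
The suffix "010" (3 nodes) is used only by "011100010"; the node for "011100" still has the child "1", so pruning stops there.
Nodes removed: 3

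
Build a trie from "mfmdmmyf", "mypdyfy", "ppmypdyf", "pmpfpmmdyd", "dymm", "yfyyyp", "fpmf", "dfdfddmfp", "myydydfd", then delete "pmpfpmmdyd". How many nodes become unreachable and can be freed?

After clearing the end-marker at "pmpfpmmdyd", prune upward until reaching a node still needed by another word.
The suffix "mpfpmmdyd" (9 nodes) is used only by "pmpfpmmdyd"; the node for "p" still has the child "p", so pruning stops there.
Nodes removed: 9

9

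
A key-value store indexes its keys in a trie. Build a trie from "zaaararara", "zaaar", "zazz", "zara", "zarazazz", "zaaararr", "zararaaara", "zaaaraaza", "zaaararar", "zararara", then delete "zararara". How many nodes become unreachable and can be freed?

2

A node on "zararara"'s path can go only if nothing else ends at it or branches off below it.
The suffix "ra" (2 nodes) is used only by "zararara"; the node for "zarara" still has the child "a", so pruning stops there.
Nodes removed: 2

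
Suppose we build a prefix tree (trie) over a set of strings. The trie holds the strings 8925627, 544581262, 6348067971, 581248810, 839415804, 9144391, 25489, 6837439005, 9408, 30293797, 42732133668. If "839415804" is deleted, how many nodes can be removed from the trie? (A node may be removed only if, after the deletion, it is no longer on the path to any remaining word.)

8

After clearing the end-marker at "839415804", prune upward until reaching a node still needed by another word.
The suffix "39415804" (8 nodes) is used only by "839415804"; the node for "8" still has the child "9", so pruning stops there.
Nodes removed: 8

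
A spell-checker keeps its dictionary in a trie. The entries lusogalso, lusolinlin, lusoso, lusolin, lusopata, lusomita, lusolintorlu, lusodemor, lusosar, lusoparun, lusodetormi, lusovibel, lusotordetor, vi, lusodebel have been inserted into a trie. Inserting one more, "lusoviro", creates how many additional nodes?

"lusovi" is already a path in the trie; the remaining "ro" must be added.
New nodes needed: |"lusoviro"| − 6 = 8 − 6 = 2.

2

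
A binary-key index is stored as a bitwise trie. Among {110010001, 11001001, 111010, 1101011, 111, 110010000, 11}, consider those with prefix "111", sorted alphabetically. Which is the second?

111010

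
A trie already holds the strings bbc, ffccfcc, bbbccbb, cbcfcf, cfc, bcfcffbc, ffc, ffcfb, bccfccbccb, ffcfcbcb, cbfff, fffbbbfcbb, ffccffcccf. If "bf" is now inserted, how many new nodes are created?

1

The longest prefix of "bf" already in the trie is "b" (length 1).
New nodes needed: |"bf"| − 1 = 2 − 1 = 1.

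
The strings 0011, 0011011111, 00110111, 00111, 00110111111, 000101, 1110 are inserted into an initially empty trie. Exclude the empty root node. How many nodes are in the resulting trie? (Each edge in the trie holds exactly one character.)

20

Insert word by word; a character creates a node only if that edge doesn't already exist:
  "0011" → 4 new (0, 0, 1, 1)
  "0011011111" → prefix "0011" already present; 6 new (0, 1, 1, 1, 1, 1)
  "00110111" → prefix "00110111" already present; 0 new (none)
  "00111" → prefix "0011" already present; 1 new (1)
  "00110111111" → prefix "0011011111" already present; 1 new (1)
  "000101" → prefix "00" already present; 4 new (0, 1, 0, 1)
  "1110" → 4 new (1, 1, 1, 0)
Total nodes = 4 + 6 + 0 + 1 + 1 + 4 + 4 = 20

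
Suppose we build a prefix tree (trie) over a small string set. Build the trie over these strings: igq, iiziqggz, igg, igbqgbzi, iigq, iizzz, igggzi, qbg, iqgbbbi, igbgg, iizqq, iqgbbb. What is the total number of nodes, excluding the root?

Trie structure (* marks end of a word):
(root)
├─ i
│  ├─ g
│  │  ├─ b
│  │  │  ├─ g
│  │  │  │  └─ g *
│  │  │  └─ q
│  │  │     └─ g
│  │  │        └─ b
│  │  │           └─ z
│  │  │              └─ i *
│  │  ├─ g *
│  │  │  └─ g
│  │  │     └─ z
│  │  │        └─ i *
│  │  └─ q *
│  ├─ i
│  │  ├─ g
│  │  │  └─ q *
│  │  └─ z
│  │     ├─ i
│  │     │  └─ q
│  │     │     └─ g
│  │     │        └─ g
│  │     │           └─ z *
│  │     ├─ q
│  │     │  └─ q *
│  │     └─ z
│  │        └─ z *
│  └─ q
│     └─ g
│        └─ b
│           └─ b
│              └─ b *
│                 └─ i *
└─ q
   └─ b
      └─ g *
Counting every labelled node above: 37.

37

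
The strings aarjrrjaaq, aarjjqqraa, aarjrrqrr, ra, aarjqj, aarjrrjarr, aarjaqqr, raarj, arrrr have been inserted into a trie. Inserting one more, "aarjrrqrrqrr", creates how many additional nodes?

3

Walking "aarjrrqrrqrr" from the root, the first 9 characters ("aarjrrqrr") follow existing edges; "q" is the first miss.
Each of the 3 remaining characters creates one node.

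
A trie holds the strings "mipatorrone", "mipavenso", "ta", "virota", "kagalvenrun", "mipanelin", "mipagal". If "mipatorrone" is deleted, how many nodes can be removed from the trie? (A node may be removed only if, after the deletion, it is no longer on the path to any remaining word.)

Walk "mipatorrone" from the leaf back toward the root, removing each node that no remaining word uses.
The suffix "torrone" (7 nodes) is used only by "mipatorrone"; the node for "mipa" still has the child "v", so pruning stops there.
Nodes removed: 7

7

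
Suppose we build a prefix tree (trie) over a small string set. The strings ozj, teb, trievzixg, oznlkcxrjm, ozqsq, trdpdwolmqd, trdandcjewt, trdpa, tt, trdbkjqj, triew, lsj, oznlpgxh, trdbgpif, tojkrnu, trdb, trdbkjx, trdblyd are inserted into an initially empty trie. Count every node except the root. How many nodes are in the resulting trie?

For each word, the new-node count is its length minus the longest prefix already in the trie:
  "ozj" → 3 new (o, z, j)
  "teb" → 3 new (t, e, b)
  "trievzixg" → prefix "t" already present; 8 new (r, i, e, v, z, i, x, g)
  "oznlkcxrjm" → prefix "oz" already present; 8 new (n, l, k, c, x, r, j, m)
  "ozqsq" → prefix "oz" already present; 3 new (q, s, q)
  "trdpdwolmqd" → prefix "tr" already present; 9 new (d, p, d, w, o, l, m, q, d)
  "trdandcjewt" → prefix "trd" already present; 8 new (a, n, d, c, j, e, w, t)
  "trdpa" → prefix "trdp" already present; 1 new (a)
  "tt" → prefix "t" already present; 1 new (t)
  "trdbkjqj" → prefix "trd" already present; 5 new (b, k, j, q, j)
  "triew" → prefix "trie" already present; 1 new (w)
  "lsj" → 3 new (l, s, j)
  "oznlpgxh" → prefix "oznl" already present; 4 new (p, g, x, h)
  "trdbgpif" → prefix "trdb" already present; 4 new (g, p, i, f)
  "tojkrnu" → prefix "t" already present; 6 new (o, j, k, r, n, u)
  "trdb" → prefix "trdb" already present; 0 new (none)
  "trdbkjx" → prefix "trdbkj" already present; 1 new (x)
  "trdblyd" → prefix "trdb" already present; 3 new (l, y, d)
Total nodes = 3 + 3 + 8 + 8 + 3 + 9 + 8 + 1 + 1 + 5 + 1 + 3 + 4 + 4 + 6 + 0 + 1 + 3 = 71

71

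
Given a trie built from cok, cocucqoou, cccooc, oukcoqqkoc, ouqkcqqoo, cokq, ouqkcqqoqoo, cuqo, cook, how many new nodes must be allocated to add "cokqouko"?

"cokq" is already a path in the trie; the remaining "ouko" must be added.
New nodes needed: |"cokqouko"| − 4 = 8 − 4 = 4.

4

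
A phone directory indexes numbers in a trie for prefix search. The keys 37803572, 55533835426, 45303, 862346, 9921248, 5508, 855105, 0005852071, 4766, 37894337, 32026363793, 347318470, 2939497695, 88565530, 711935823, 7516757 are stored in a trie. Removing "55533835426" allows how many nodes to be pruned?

Walk "55533835426" from the leaf back toward the root, removing each node that no remaining word uses.
The suffix "533835426" (9 nodes) is used only by "55533835426"; the node for "55" still has the child "0", so pruning stops there.
Nodes removed: 9

9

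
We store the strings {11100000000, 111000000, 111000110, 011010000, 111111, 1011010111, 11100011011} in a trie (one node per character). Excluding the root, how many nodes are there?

Trie structure (* marks end of a word):
(root)
├─ 0
│  └─ 1
│     └─ 1
│        └─ 0
│           └─ 1
│              └─ 0
│                 └─ 0
│                    └─ 0
│                       └─ 0 *
└─ 1
   ├─ 0
   │  └─ 1
   │     └─ 1
   │        └─ 0
   │           └─ 1
   │              └─ 0
   │                 └─ 1
   │                    └─ 1
   │                       └─ 1 *
   └─ 1
      └─ 1
         ├─ 0
         │  └─ 0
         │     └─ 0
         │        ├─ 0
         │        │  └─ 0
         │        │     └─ 0 *
         │        │        └─ 0
         │        │           └─ 0 *
         │        └─ 1
         │           └─ 1
         │              └─ 0 *
         │                 └─ 1
         │                    └─ 1 *
         └─ 1
            └─ 1
               └─ 1 *
Counting every labelled node above: 37.

37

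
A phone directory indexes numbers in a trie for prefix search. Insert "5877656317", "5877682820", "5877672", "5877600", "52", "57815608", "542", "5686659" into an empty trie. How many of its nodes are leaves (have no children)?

8

A leaf is a node with no children — equivalently, the end of a word that is not a proper prefix of any other stored word.
Those words: "52", "542", "5686659", "57815608", "5877600", "5877656317", "5877672", "5877682820"
Leaf count: 8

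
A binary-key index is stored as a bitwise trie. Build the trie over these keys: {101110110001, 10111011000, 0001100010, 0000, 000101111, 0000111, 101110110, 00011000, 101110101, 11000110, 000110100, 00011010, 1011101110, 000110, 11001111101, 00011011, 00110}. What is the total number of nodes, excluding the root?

56

Insert word by word; a character creates a node only if that edge doesn't already exist:
  "101110110001" → 12 new (1, 0, 1, 1, 1, 0, 1, 1, 0, 0, 0, 1)
  "10111011000" → prefix "10111011000" already present; 0 new (none)
  "0001100010" → 10 new (0, 0, 0, 1, 1, 0, 0, 0, 1, 0)
  "0000" → prefix "000" already present; 1 new (0)
  "000101111" → prefix "0001" already present; 5 new (0, 1, 1, 1, 1)
  "0000111" → prefix "0000" already present; 3 new (1, 1, 1)
  "101110110" → prefix "101110110" already present; 0 new (none)
  "00011000" → prefix "00011000" already present; 0 new (none)
  "101110101" → prefix "1011101" already present; 2 new (0, 1)
  "11000110" → prefix "1" already present; 7 new (1, 0, 0, 0, 1, 1, 0)
  "000110100" → prefix "000110" already present; 3 new (1, 0, 0)
  "00011010" → prefix "00011010" already present; 0 new (none)
  "1011101110" → prefix "10111011" already present; 2 new (1, 0)
  "000110" → prefix "000110" already present; 0 new (none)
  "11001111101" → prefix "1100" already present; 7 new (1, 1, 1, 1, 1, 0, 1)
  "00011011" → prefix "0001101" already present; 1 new (1)
  "00110" → prefix "00" already present; 3 new (1, 1, 0)
Total nodes = 12 + 0 + 10 + 1 + 5 + 3 + 0 + 0 + 2 + 7 + 3 + 0 + 2 + 0 + 7 + 1 + 3 = 56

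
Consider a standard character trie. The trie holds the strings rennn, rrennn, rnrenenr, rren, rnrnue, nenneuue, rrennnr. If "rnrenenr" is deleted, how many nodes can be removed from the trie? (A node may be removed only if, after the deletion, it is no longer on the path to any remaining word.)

After clearing the end-marker at "rnrenenr", prune upward until reaching a node still needed by another word.
The suffix "enenr" (5 nodes) is used only by "rnrenenr"; the node for "rnr" still has the child "n", so pruning stops there.
Nodes removed: 5

5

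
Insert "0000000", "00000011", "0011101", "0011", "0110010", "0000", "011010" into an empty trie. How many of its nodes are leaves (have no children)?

A leaf is a node with no children — equivalently, the end of a word that is not a proper prefix of any other stored word.
Those words: "0000000", "00000011", "0011101", "0110010", "011010"
Leaf count: 5

5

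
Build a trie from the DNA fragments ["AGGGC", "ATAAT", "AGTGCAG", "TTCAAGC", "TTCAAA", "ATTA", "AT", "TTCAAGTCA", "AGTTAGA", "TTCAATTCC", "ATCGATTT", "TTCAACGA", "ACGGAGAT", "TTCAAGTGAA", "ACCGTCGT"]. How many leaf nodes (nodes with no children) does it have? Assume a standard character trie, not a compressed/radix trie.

A leaf is a node with no children — equivalently, the end of a word that is not a proper prefix of any other stored word.
Those words: "ACCGTCGT", "ACGGAGAT", "AGGGC", "AGTGCAG", "AGTTAGA", "ATAAT", "ATCGATTT", "ATTA", "TTCAAA", "TTCAACGA", "TTCAAGC", "TTCAAGTCA", "TTCAAGTGAA", "TTCAATTCC"
Leaf count: 14

14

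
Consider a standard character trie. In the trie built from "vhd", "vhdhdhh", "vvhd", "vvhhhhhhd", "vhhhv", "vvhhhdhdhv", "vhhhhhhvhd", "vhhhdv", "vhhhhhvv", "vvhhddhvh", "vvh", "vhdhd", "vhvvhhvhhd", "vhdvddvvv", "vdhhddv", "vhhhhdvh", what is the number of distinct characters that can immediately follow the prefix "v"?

3

The children of the "v" node are the distinct next characters among strings starting with "v".
Distinct next characters after "v": d, h, v.
That node has 3 child edges.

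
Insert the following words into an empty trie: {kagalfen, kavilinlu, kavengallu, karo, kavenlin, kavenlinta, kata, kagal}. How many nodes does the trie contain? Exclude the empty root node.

31

For each word, the new-node count is its length minus the longest prefix already in the trie:
  "kagalfen" → 8 new (k, a, g, a, l, f, e, n)
  "kavilinlu" → prefix "ka" already present; 7 new (v, i, l, i, n, l, u)
  "kavengallu" → prefix "kav" already present; 7 new (e, n, g, a, l, l, u)
  "karo" → prefix "ka" already present; 2 new (r, o)
  "kavenlin" → prefix "kaven" already present; 3 new (l, i, n)
  "kavenlinta" → prefix "kavenlin" already present; 2 new (t, a)
  "kata" → prefix "ka" already present; 2 new (t, a)
  "kagal" → prefix "kagal" already present; 0 new (none)
Total nodes = 8 + 7 + 7 + 2 + 3 + 2 + 2 + 0 = 31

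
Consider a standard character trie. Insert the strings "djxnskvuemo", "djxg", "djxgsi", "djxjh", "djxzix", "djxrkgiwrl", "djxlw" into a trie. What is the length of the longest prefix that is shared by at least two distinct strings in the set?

The deepest shared node is where two words last agree before diverging.
e.g. "djxg" and "djxgsi" share the prefix "djxg" of length 4; no pair shares a longer one.
Longest shared-prefix length: 4

4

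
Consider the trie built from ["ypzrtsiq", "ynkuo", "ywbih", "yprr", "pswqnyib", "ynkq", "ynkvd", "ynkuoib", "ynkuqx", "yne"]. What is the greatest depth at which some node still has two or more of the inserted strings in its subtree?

The deepest shared node is where two words last agree before diverging.
e.g. "ynkuo" and "ynkuoib" share the prefix "ynkuo" of length 5; no pair shares a longer one.
Longest shared-prefix length: 5

5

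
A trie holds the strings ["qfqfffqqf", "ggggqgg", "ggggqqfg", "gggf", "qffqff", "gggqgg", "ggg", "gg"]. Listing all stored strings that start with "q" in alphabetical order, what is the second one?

Filter for "q…" and sort: "qffqff", "qfqfffqqf"
Position 2: qfqfffqqf

qfqfffqqf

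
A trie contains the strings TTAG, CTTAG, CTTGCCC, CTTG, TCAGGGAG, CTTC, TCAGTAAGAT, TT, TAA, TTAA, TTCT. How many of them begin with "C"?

Traverse to the node for "C", then collect every word in that subtree.
Words under "C": CTTAG, CTTC, CTTG, CTTGCCC
Count: 4

4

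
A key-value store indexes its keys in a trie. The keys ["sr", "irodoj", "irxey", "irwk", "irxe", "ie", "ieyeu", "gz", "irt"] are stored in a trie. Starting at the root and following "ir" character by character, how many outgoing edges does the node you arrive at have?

Follow the path "ir" to its node, then look at its outgoing edges.
Distinct next characters after "ir": o, t, w, x.
That node has 4 child edges.

4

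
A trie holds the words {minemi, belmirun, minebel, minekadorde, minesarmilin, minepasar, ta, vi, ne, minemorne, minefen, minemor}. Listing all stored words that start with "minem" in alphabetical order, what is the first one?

DFS of the "minem" subtree visits, in order: "minemi", "minemor", "minemorne"
Position 1: minemi

minemi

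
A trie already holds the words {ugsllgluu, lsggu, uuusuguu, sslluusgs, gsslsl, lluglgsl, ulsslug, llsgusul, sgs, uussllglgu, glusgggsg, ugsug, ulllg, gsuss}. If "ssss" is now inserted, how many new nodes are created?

2

"ss" is already a path in the trie; the remaining "ss" must be added.
So 4 − 2 = 2 new nodes.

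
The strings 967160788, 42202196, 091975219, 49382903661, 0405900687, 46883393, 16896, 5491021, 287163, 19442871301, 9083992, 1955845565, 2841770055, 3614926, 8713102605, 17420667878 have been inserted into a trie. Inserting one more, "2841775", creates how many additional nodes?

"284177" is already a path in the trie; the remaining "5" must be added.
New nodes needed: |"2841775"| − 6 = 7 − 6 = 1.

1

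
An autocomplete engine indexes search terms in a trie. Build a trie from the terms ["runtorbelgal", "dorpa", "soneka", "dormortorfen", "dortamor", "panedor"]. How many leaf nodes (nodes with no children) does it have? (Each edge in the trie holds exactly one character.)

6

A leaf is a node with no children — equivalently, the end of a word that is not a proper prefix of any other stored word.
Those words: "dormortorfen", "dorpa", "dortamor", "panedor", "runtorbelgal", "soneka"
Leaf count: 6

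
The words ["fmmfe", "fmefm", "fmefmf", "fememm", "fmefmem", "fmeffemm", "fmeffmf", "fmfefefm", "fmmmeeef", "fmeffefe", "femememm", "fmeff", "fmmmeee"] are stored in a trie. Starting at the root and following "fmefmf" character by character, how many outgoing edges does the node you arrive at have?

0

Walk "fmefmf" from the root, arriving at one node.
No stored string extends past "fmefmf".
That node has 0 child edges.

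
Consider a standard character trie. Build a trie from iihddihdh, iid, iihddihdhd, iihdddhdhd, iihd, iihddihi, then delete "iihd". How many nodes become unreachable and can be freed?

0

Walk "iihd" from the leaf back toward the root, removing each node that no remaining word uses.
Every node on "iihd" is still needed (e.g. by "iihddihdh"), so nothing is freed.
Nodes removed: 0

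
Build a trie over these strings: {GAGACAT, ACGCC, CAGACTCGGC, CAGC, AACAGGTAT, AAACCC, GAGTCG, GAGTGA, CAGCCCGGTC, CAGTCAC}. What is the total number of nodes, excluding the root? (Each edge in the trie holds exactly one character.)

50

Count nodes per top-level branch (shared prefixes stored once):
  'A'-branch (AAACCC, AACAGGTAT, ACGCC): 17 nodes
  'C'-branch (CAGACTCGGC, CAGC, CAGCCCGGTC, CAGTCAC): 21 nodes
  'G'-branch (GAGACAT, GAGTCG, GAGTGA): 12 nodes
Sum: 50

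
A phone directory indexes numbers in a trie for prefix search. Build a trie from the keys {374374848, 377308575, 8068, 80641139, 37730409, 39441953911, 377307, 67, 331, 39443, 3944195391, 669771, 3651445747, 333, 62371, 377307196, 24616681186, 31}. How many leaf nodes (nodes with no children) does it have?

16

Leaves are exactly the stored words that no other stored word extends.
Those words: "24616681186", "31", "331", "333", "3651445747", "374374848", "37730409", "377307196", "377308575", "39441953911", "39443", "62371", "669771", "67", "80641139", "8068"
Leaf count: 16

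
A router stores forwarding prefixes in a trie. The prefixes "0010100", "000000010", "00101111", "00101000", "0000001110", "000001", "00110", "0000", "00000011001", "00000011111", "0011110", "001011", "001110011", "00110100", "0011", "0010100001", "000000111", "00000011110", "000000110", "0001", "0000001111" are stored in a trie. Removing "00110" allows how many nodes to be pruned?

0

Walk "00110" from the leaf back toward the root, removing each node that no remaining word uses.
Every node on "00110" is still needed (e.g. by "00110100"), so nothing is freed.
Nodes removed: 0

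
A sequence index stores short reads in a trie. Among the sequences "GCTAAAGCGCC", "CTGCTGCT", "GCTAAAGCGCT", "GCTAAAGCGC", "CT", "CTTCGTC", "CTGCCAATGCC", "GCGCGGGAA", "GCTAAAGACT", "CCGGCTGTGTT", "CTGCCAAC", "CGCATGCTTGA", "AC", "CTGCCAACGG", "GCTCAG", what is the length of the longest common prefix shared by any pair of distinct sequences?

The deepest shared node is where two words last agree before diverging.
"GCTAAAGCGC" and "GCTAAAGCGCC" agree on "GCTAAAGCGC" (10 characters) before diverging; nothing deeper is shared.
Longest shared-prefix length: 10

10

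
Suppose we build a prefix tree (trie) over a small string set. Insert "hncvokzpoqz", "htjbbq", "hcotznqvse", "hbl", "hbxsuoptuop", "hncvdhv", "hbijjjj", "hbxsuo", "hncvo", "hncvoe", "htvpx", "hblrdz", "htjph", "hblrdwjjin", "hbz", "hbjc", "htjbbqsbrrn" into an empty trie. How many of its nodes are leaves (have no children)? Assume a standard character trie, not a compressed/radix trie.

Leaves are exactly the stored words that no other stored word extends.
Those words: "hbijjjj", "hbjc", "hblrdwjjin", "hblrdz", "hbxsuoptuop", "hbz", "hcotznqvse", "hncvdhv", "hncvoe", "hncvokzpoqz", "htjbbqsbrrn", "htjph", "htvpx"
Leaf count: 13

13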